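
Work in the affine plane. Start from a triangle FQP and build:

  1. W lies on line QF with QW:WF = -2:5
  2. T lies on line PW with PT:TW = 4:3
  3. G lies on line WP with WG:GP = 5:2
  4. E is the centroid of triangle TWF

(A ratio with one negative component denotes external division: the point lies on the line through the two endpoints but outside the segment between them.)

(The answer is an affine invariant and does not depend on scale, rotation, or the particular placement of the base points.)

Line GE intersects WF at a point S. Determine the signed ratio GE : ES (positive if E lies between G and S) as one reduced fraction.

Set F = (0, 0), Q = (1, 0), P = (0, 1); any affine frame gives the same invariant.
1. W lies on line QF with QW:WF = -2:5 ⇒ W = (5/3, 0)
2. T lies on line PW with PT:TW = 4:3 ⇒ T = (20/21, 3/7)
3. G lies on line WP with WG:GP = 5:2 ⇒ G = (10/21, 5/7)
4. E is the centroid of triangle TWF ⇒ E = (55/63, 1/7)
line GE meets WF at S = (35/36, 0)
E = G + t·(S−G) with t = 4/5, so GE:ES = 4/5:1/5

GE:ES = 4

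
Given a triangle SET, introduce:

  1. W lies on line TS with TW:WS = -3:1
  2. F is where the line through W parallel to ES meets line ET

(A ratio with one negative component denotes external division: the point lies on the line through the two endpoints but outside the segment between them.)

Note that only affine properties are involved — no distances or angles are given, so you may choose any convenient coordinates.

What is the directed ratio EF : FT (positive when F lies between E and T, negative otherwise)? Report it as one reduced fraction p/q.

EF:FT = -1/3

Set S = (0, 0), E = (1, 0), T = (0, 1); any affine frame gives the same invariant.
1. W lies on line TS with TW:WS = -3:1 ⇒ W = (0, -1/2)
2. F is where the line through W parallel to ES meets line ET ⇒ F = (3/2, -1/2)
F = E + t·(T−E) with t = -1/2, so EF:FT = t:(1−t) = -1/2:3/2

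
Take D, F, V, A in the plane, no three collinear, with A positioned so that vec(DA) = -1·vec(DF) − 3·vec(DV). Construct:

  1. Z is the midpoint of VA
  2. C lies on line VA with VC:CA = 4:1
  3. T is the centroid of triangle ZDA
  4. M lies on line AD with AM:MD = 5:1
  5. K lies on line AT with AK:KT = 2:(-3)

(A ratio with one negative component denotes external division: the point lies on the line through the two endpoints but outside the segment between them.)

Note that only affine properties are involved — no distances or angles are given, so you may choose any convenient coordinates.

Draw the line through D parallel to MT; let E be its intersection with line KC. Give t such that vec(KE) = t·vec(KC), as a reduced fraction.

Set D = (0, 0), F = (1, 0), V = (0, 1), A = (-1, -3); any affine frame gives the same invariant.
1. Z is the midpoint of VA ⇒ Z = (-1/2, -1)
2. C lies on line VA with VC:CA = 4:1 ⇒ C = (-4/5, -11/5)
3. T is the centroid of triangle ZDA ⇒ T = (-1/2, -4/3)
4. M lies on line AD with AM:MD = 5:1 ⇒ M = (-1/6, -1/2)
5. K lies on line AT with AK:KT = 2:(-3) ⇒ K = (-2, -19/3)
through D parallel to MT: direction (-1/3, -5/6); meets KC at E = (-10/17, -25/17)
E = K + t·(C−K) with t = 20/17

t = 20/17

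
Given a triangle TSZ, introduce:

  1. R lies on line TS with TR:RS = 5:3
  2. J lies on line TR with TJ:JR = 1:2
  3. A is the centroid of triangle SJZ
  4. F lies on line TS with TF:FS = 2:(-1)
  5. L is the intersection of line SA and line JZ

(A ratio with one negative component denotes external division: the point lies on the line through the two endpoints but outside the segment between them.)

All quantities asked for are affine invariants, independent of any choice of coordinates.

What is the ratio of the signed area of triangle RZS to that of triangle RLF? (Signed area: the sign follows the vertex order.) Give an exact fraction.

Choose coordinates T = (0, 0), S = (1, 0), Z = (0, 1).
1. R lies on line TS with TR:RS = 5:3 ⇒ R = (5/8, 0)
2. J lies on line TR with TJ:JR = 1:2 ⇒ J = (5/24, 0)
3. A is the centroid of triangle SJZ ⇒ A = (29/72, 1/3)
4. F lies on line TS with TF:FS = 2:(-1) ⇒ F = (2, 0)
5. L is the intersection of line SA and line JZ ⇒ L = (5/48, 1/2)
2·[RZS] = -3/8, 2·[RLF] = -11/16
[RZS]:[RLF] = -3/8:-11/16 = 6/11

[RZS]:[RLF] = 6/11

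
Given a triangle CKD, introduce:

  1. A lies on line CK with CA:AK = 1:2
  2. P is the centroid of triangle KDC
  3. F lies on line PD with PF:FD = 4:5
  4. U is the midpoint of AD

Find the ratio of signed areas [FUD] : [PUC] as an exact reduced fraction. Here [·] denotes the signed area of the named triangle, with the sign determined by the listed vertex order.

Assign C = (0, 0), K = (1, 0), D = (0, 1) — the answer is frame-independent, so this choice is without loss of generality.
1. A lies on line CK with CA:AK = 1:2 ⇒ A = (1/3, 0)
2. P is the centroid of triangle KDC ⇒ P = (1/3, 1/3)
3. F lies on line PD with PF:FD = 4:5 ⇒ F = (5/27, 17/27)
4. U is the midpoint of AD ⇒ U = (1/6, 1/2)
2·[FUD] = -5/162, 2·[PUC] = 1/9
[FUD]:[PUC] = -5/162:1/9 = -5/18

[FUD]:[PUC] = -5/18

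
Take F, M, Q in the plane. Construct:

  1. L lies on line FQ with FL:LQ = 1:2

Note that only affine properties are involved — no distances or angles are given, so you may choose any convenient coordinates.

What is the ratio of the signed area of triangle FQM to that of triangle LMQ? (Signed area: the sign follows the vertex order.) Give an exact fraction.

[FQM]:[LMQ] = -3/2

Assign F = (0, 0), M = (1, 0), Q = (0, 1) — the answer is frame-independent, so this choice is without loss of generality.
1. L lies on line FQ with FL:LQ = 1:2 ⇒ L = (0, 1/3)
2·[FQM] = -1, 2·[LMQ] = 2/3
[FQM]:[LMQ] = -1:2/3 = -3/2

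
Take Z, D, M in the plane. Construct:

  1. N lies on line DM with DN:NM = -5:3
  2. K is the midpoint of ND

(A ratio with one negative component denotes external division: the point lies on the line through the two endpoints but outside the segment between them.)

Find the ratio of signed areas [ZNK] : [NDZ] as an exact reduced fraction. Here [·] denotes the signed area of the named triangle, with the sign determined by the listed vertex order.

[ZNK]:[NDZ] = 1/2

Assign Z = (0, 0), D = (1, 0), M = (0, 1) — the answer is frame-independent, so this choice is without loss of generality.
1. N lies on line DM with DN:NM = -5:3 ⇒ N = (-3/2, 5/2)
2. K is the midpoint of ND ⇒ K = (-1/4, 5/4)
2·[ZNK] = -5/4, 2·[NDZ] = -5/2
[ZNK]:[NDZ] = -5/4:-5/2 = 1/2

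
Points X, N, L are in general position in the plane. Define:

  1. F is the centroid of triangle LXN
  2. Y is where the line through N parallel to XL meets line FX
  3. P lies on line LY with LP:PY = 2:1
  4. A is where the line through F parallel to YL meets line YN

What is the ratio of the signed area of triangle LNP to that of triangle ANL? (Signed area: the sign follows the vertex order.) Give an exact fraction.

Work in coordinates with X = (0, 0), N = (1, 0), L = (0, 1).
1. F is the centroid of triangle LXN ⇒ F = (1/3, 1/3)
2. Y is where the line through N parallel to XL meets line FX ⇒ Y = (1, 1)
3. P lies on line LY with LP:PY = 2:1 ⇒ P = (2/3, 1)
4. A is where the line through F parallel to YL meets line YN ⇒ A = (1, 1/3)
2·[LNP] = 2/3, 2·[ANL] = -1/3
[LNP]:[ANL] = 2/3:-1/3 = -2

[LNP]:[ANL] = -2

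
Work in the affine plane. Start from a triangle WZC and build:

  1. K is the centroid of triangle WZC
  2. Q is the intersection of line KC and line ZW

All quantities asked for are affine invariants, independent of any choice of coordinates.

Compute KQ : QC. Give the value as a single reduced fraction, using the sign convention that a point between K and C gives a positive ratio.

Work in coordinates with W = (0, 0), Z = (1, 0), C = (0, 1).
1. K is the centroid of triangle WZC ⇒ K = (1/3, 1/3)
2. Q is the intersection of line KC and line ZW ⇒ Q = (1/2, 0)
Q = K + t·(C−K) with t = -1/2, so KQ:QC = t:(1−t) = -1/2:3/2

KQ:QC = -1/3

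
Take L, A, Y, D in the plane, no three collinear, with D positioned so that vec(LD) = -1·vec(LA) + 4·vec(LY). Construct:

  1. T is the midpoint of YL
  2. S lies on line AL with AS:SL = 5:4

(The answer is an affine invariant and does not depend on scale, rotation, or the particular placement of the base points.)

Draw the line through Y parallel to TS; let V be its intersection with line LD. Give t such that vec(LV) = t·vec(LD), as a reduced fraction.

Choose coordinates L = (0, 0), A = (1, 0), Y = (0, 1), D = (-1, 4).
1. T is the midpoint of YL ⇒ T = (0, 1/2)
2. S lies on line AL with AS:SL = 5:4 ⇒ S = (4/9, 0)
through Y parallel to TS: direction (4/9, -1/2); meets LD at V = (-8/23, 32/23)
V = L + t·(D−L) with t = 8/23

t = 8/23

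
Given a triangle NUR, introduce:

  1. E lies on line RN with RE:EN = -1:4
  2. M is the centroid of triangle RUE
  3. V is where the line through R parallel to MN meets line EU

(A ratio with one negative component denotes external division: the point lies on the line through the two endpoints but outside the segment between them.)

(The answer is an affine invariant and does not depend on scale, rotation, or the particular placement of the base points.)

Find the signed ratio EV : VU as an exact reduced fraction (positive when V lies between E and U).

EV:VU = 1/10

Set N = (0, 0), U = (1, 0), R = (0, 1); any affine frame gives the same invariant.
1. E lies on line RN with RE:EN = -1:4 ⇒ E = (0, 4/3)
2. M is the centroid of triangle RUE ⇒ M = (1/3, 7/9)
3. V is where the line through R parallel to MN meets line EU ⇒ V = (1/11, 40/33)
V = E + t·(U−E) with t = 1/11, so EV:VU = t:(1−t) = 1/11:10/11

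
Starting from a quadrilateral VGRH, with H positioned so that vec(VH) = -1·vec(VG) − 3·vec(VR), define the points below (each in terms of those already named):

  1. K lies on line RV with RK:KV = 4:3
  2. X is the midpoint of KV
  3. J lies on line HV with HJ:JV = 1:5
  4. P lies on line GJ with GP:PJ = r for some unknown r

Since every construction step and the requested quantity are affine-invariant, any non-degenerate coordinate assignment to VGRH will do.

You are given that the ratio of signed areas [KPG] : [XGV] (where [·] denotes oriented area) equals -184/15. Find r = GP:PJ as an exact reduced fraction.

r = 4

Choose coordinates V = (0, 0), G = (1, 0), R = (0, 1), H = (-1, -3).
1. K lies on line RV with RK:KV = 4:3 ⇒ K = (0, 3/7)
2. X is the midpoint of KV ⇒ X = (0, 3/14)
3. J lies on line HV with HJ:JV = 1:5 ⇒ J = (-5/6, -5/2)
4. With GP:PJ = r, write λ = r/(r+1) so P = G + λ·(J−G); P is affine-linear in λ
Every point depending on P is an affine combination of P and λ-independent points, so each such coordinate is linear in λ; the λ² term in each signed area is a multiple of (J−G)×(J−G) = 0, so 2·[KPG] and 2·[XGV] are each linear in λ. Evaluating at λ=0 and λ=1:
  2·[KPG] = 23/7·λ,   2·[XGV] = -3/14
So [KPG]:[XGV] = (23/7·λ) / (-3/14). Setting this equal to -184/15:
  23/7·λ = -184/15·(-3/14)  ⇒  λ = 4/5
Then r = λ/(1−λ) = (4/5)/(1/5) = 4. Check: with r = 4, P = (-7/15, -2) and [KPG]:[XGV] = -184/15 as required.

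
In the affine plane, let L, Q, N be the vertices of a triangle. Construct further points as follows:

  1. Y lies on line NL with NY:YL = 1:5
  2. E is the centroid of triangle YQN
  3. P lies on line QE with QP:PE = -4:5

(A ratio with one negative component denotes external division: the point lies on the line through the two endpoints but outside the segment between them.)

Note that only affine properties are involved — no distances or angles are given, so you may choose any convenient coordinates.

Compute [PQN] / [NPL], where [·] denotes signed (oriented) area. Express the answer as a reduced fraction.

Choose coordinates L = (0, 0), Q = (1, 0), N = (0, 1).
1. Y lies on line NL with NY:YL = 1:5 ⇒ Y = (0, 5/6)
2. E is the centroid of triangle YQN ⇒ E = (1/3, 11/18)
3. P lies on line QE with QP:PE = -4:5 ⇒ P = (11/3, -22/9)
2·[PQN] = -2/9, 2·[NPL] = -11/3
[PQN]:[NPL] = -2/9:-11/3 = 2/33

[PQN]:[NPL] = 2/33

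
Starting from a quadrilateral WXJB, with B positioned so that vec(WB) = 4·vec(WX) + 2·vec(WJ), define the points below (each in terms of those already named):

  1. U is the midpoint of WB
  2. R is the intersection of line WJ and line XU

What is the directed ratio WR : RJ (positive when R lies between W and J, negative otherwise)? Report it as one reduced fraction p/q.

Set W = (0, 0), X = (1, 0), J = (0, 1), B = (4, 2); any affine frame gives the same invariant.
1. U is the midpoint of WB ⇒ U = (2, 1)
2. R is the intersection of line WJ and line XU ⇒ R = (0, -1)
R = W + t·(J−W) with t = -1, so WR:RJ = t:(1−t) = -1:2

WR:RJ = -1/2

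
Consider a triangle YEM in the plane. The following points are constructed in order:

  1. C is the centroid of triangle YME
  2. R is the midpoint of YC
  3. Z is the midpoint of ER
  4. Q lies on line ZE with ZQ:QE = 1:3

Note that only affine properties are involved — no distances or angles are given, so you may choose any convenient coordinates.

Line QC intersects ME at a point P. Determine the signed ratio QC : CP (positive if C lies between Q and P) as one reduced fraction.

QC:CP = -1/4

Choose coordinates Y = (0, 0), E = (1, 0), M = (0, 1).
1. C is the centroid of triangle YME ⇒ C = (1/3, 1/3)
2. R is the midpoint of YC ⇒ R = (1/6, 1/6)
3. Z is the midpoint of ER ⇒ Z = (7/12, 1/12)
4. Q lies on line ZE with ZQ:QE = 1:3 ⇒ Q = (11/16, 1/16)
line QC meets ME at P = (7/4, -3/4)
C = Q + t·(P−Q) with t = -1/3, so QC:CP = -1/3:4/3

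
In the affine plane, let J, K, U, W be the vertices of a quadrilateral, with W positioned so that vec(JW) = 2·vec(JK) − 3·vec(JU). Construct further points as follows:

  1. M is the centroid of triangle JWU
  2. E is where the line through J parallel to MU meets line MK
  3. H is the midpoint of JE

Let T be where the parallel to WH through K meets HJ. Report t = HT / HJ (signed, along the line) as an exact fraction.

Assign J = (0, 0), K = (1, 0), U = (0, 1), W = (2, -3) — the answer is frame-independent, so this choice is without loss of generality.
1. M is the centroid of triangle JWU ⇒ M = (2/3, -2/3)
2. E is where the line through J parallel to MU meets line MK ⇒ E = (4/9, -10/9)
3. H is the midpoint of JE ⇒ H = (2/9, -5/9)
through K parallel to WH: direction (-16/9, 22/9); meets HJ at T = (-11/9, 55/18)
T = H + t·(J−H) with t = 13/2

t = 13/2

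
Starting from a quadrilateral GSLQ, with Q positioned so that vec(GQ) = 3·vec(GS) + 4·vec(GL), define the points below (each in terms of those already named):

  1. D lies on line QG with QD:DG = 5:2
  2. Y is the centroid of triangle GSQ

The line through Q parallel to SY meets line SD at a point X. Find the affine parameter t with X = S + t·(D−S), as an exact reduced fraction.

Work in coordinates with G = (0, 0), S = (1, 0), L = (0, 1), Q = (3, 4).
1. D lies on line QG with QD:DG = 5:2 ⇒ D = (6/7, 8/7)
2. Y is the centroid of triangle GSQ ⇒ Y = (4/3, 4/3)
through Q parallel to SY: direction (1/3, 4/3); meets SD at X = (4/3, -8/3)
X = S + t·(D−S) with t = -7/3

t = -7/3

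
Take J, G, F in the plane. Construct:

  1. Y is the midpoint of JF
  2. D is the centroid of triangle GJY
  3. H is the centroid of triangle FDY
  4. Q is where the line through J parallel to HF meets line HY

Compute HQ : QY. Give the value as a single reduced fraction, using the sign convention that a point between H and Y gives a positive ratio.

HQ:QY = -2

Work in coordinates with J = (0, 0), G = (1, 0), F = (0, 1).
1. Y is the midpoint of JF ⇒ Y = (0, 1/2)
2. D is the centroid of triangle GJY ⇒ D = (1/3, 1/6)
3. H is the centroid of triangle FDY ⇒ H = (1/9, 5/9)
4. Q is where the line through J parallel to HF meets line HY ⇒ Q = (-1/9, 4/9)
Q = H + t·(Y−H) with t = 2, so HQ:QY = t:(1−t) = 2:-1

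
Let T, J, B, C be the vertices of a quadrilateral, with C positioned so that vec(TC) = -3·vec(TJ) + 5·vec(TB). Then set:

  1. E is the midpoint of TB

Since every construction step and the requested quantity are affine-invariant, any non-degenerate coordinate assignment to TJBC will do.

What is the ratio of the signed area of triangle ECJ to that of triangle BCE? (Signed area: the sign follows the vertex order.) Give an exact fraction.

Choose coordinates T = (0, 0), J = (1, 0), B = (0, 1), C = (-3, 5).
1. E is the midpoint of TB ⇒ E = (0, 1/2)
2·[ECJ] = -3, 2·[BCE] = 3/2
[ECJ]:[BCE] = -3:3/2 = -2

[ECJ]:[BCE] = -2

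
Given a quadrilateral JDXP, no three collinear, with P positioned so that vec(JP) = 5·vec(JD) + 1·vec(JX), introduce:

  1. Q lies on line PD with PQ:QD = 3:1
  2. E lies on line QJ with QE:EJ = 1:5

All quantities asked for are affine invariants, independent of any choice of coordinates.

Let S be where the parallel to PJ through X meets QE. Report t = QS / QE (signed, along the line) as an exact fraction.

Assign J = (0, 0), D = (1, 0), X = (0, 1), P = (5, 1) — the answer is frame-independent, so this choice is without loss of generality.
1. Q lies on line PD with PQ:QD = 3:1 ⇒ Q = (2, 1/4)
2. E lies on line QJ with QE:EJ = 1:5 ⇒ E = (5/3, 5/24)
through X parallel to PJ: direction (-5, -1); meets QE at S = (-40/3, -5/3)
S = Q + t·(E−Q) with t = 46

t = 46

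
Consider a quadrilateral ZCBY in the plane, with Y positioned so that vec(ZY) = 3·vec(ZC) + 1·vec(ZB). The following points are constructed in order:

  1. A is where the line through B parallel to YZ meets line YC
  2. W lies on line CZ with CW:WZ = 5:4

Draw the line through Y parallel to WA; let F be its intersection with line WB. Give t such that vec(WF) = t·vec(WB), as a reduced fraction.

t = -5/31

Work in coordinates with Z = (0, 0), C = (1, 0), B = (0, 1), Y = (3, 1).
1. A is where the line through B parallel to YZ meets line YC ⇒ A = (9, 4)
2. W lies on line CZ with CW:WZ = 5:4 ⇒ W = (4/9, 0)
through Y parallel to WA: direction (77/9, 4); meets WB at F = (16/31, -5/31)
F = W + t·(B−W) with t = -5/31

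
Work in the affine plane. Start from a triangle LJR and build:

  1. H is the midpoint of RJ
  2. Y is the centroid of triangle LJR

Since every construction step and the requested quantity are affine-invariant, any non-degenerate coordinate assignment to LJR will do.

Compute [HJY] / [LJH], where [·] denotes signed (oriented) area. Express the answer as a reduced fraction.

Choose coordinates L = (0, 0), J = (1, 0), R = (0, 1).
1. H is the midpoint of RJ ⇒ H = (1/2, 1/2)
2. Y is the centroid of triangle LJR ⇒ Y = (1/3, 1/3)
2·[HJY] = -1/6, 2·[LJH] = 1/2
[HJY]:[LJH] = -1/6:1/2 = -1/3

[HJY]:[LJH] = -1/3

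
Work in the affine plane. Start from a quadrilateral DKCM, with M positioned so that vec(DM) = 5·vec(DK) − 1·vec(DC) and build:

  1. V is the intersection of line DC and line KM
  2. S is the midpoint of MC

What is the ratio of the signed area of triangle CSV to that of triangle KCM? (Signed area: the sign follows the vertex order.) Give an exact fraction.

[CSV]:[KCM] = 5/8

Assign D = (0, 0), K = (1, 0), C = (0, 1), M = (5, -1) — the answer is frame-independent, so this choice is without loss of generality.
1. V is the intersection of line DC and line KM ⇒ V = (0, 1/4)
2. S is the midpoint of MC ⇒ S = (5/2, 0)
2·[CSV] = -15/8, 2·[KCM] = -3
[CSV]:[KCM] = -15/8:-3 = 5/8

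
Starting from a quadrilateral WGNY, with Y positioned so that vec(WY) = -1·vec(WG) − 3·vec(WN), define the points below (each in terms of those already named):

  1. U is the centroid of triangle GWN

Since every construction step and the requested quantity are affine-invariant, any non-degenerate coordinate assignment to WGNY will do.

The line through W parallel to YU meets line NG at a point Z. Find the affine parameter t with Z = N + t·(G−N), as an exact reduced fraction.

Work in coordinates with W = (0, 0), G = (1, 0), N = (0, 1), Y = (-1, -3).
1. U is the centroid of triangle GWN ⇒ U = (1/3, 1/3)
through W parallel to YU: direction (4/3, 10/3); meets NG at Z = (2/7, 5/7)
Z = N + t·(G−N) with t = 2/7

t = 2/7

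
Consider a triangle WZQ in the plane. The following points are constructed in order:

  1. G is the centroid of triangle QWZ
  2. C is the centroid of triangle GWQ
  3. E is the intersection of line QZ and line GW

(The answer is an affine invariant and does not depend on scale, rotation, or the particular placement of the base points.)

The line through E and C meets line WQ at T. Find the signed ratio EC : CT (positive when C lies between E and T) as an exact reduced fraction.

Choose coordinates W = (0, 0), Z = (1, 0), Q = (0, 1).
1. G is the centroid of triangle QWZ ⇒ G = (1/3, 1/3)
2. C is the centroid of triangle GWQ ⇒ C = (1/9, 4/9)
3. E is the intersection of line QZ and line GW ⇒ E = (1/2, 1/2)
line EC meets WQ at T = (0, 3/7)
C = E + t·(T−E) with t = 7/9, so EC:CT = 7/9:2/9

EC:CT = 7/2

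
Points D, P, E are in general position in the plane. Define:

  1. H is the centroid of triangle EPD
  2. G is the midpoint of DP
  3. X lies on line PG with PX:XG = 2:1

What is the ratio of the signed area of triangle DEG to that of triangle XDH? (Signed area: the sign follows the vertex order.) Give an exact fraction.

Choose coordinates D = (0, 0), P = (1, 0), E = (0, 1).
1. H is the centroid of triangle EPD ⇒ H = (1/3, 1/3)
2. G is the midpoint of DP ⇒ G = (1/2, 0)
3. X lies on line PG with PX:XG = 2:1 ⇒ X = (2/3, 0)
2·[DEG] = -1/2, 2·[XDH] = -2/9
[DEG]:[XDH] = -1/2:-2/9 = 9/4

[DEG]:[XDH] = 9/4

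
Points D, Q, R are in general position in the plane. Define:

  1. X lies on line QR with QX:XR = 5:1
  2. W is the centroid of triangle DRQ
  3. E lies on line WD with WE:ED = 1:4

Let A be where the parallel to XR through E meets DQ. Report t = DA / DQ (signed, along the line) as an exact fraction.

t = 8/15

Set D = (0, 0), Q = (1, 0), R = (0, 1); any affine frame gives the same invariant.
1. X lies on line QR with QX:XR = 5:1 ⇒ X = (1/6, 5/6)
2. W is the centroid of triangle DRQ ⇒ W = (1/3, 1/3)
3. E lies on line WD with WE:ED = 1:4 ⇒ E = (4/15, 4/15)
through E parallel to XR: direction (-1/6, 1/6); meets DQ at A = (8/15, 0)
A = D + t·(Q−D) with t = 8/15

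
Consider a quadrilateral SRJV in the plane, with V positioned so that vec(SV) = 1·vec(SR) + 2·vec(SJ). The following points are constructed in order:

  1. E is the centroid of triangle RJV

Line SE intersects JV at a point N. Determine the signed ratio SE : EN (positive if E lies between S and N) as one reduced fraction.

SE:EN = 1/2

Set S = (0, 0), R = (1, 0), J = (0, 1), V = (1, 2); any affine frame gives the same invariant.
1. E is the centroid of triangle RJV ⇒ E = (2/3, 1)
line SE meets JV at N = (2, 3)
E = S + t·(N−S) with t = 1/3, so SE:EN = 1/3:2/3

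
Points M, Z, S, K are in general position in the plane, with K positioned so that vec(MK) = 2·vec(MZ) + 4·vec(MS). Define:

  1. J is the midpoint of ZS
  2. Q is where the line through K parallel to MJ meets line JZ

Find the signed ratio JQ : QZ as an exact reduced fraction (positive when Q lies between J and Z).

JQ:QZ = -2/3

Choose coordinates M = (0, 0), Z = (1, 0), S = (0, 1), K = (2, 4).
1. J is the midpoint of ZS ⇒ J = (1/2, 1/2)
2. Q is where the line through K parallel to MJ meets line JZ ⇒ Q = (-1/2, 3/2)
Q = J + t·(Z−J) with t = -2, so JQ:QZ = t:(1−t) = -2:3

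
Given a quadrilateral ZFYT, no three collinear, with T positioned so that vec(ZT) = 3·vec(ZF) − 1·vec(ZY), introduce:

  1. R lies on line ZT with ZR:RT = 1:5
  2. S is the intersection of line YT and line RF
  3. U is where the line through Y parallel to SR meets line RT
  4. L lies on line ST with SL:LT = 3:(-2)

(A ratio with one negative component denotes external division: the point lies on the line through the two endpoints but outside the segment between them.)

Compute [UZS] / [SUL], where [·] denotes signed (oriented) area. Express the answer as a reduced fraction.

[UZS]:[SUL] = 1/9

Choose coordinates Z = (0, 0), F = (1, 0), Y = (0, 1), T = (3, -1).
1. R lies on line ZT with ZR:RT = 1:5 ⇒ R = (1/2, -1/6)
2. S is the intersection of line YT and line RF ⇒ S = (4/3, 1/9)
3. U is where the line through Y parallel to SR meets line RT ⇒ U = (-3/2, 1/2)
4. L lies on line ST with SL:LT = 3:(-2) ⇒ L = (19/3, -29/9)
2·[UZS] = 5/6, 2·[SUL] = 15/2
[UZS]:[SUL] = 5/6:15/2 = 1/9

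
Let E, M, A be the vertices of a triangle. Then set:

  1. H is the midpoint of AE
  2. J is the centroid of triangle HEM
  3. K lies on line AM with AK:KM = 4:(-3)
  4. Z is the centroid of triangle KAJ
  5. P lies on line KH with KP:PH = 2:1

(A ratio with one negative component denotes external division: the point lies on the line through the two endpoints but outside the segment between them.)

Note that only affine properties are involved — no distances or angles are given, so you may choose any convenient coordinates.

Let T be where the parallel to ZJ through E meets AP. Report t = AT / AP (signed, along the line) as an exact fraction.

Work in coordinates with E = (0, 0), M = (1, 0), A = (0, 1).
1. H is the midpoint of AE ⇒ H = (0, 1/2)
2. J is the centroid of triangle HEM ⇒ J = (1/3, 1/6)
3. K lies on line AM with AK:KM = 4:(-3) ⇒ K = (4, -3)
4. Z is the centroid of triangle KAJ ⇒ Z = (13/9, -11/18)
5. P lies on line KH with KP:PH = 2:1 ⇒ P = (4/3, -2/3)
through E parallel to ZJ: direction (-10/9, 7/9); meets AP at T = (20/11, -14/11)
T = A + t·(P−A) with t = 15/11

t = 15/11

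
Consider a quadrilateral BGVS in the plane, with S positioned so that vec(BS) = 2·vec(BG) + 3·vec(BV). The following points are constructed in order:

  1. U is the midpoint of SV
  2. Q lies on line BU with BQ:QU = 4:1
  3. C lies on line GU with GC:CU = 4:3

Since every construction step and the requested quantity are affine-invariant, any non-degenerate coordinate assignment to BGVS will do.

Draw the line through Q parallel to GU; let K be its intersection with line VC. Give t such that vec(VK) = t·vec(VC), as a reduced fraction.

Work in coordinates with B = (0, 0), G = (1, 0), V = (0, 1), S = (2, 3).
1. U is the midpoint of SV ⇒ U = (1, 2)
2. Q lies on line BU with BQ:QU = 4:1 ⇒ Q = (4/5, 8/5)
3. C lies on line GU with GC:CU = 4:3 ⇒ C = (1, 8/7)
through Q parallel to GU: direction (0, 2); meets VC at K = (4/5, 39/35)
K = V + t·(C−V) with t = 4/5

t = 4/5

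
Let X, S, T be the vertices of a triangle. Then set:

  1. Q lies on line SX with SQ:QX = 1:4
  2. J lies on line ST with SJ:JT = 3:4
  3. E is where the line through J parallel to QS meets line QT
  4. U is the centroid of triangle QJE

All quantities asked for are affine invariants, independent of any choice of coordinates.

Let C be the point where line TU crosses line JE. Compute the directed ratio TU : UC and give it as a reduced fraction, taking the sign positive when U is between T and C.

Work in coordinates with X = (0, 0), S = (1, 0), T = (0, 1).
1. Q lies on line SX with SQ:QX = 1:4 ⇒ Q = (4/5, 0)
2. J lies on line ST with SJ:JT = 3:4 ⇒ J = (4/7, 3/7)
3. E is where the line through J parallel to QS meets line QT ⇒ E = (16/35, 3/7)
4. U is the centroid of triangle QJE ⇒ U = (64/105, 2/7)
line TU meets JE at C = (256/525, 3/7)
U = T + t·(C−T) with t = 5/4, so TU:UC = 5/4:-1/4

TU:UC = -5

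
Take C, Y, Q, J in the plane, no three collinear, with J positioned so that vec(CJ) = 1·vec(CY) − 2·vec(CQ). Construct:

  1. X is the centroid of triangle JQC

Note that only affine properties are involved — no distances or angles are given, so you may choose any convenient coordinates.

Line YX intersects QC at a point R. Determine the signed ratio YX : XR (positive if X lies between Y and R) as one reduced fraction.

Work in coordinates with C = (0, 0), Y = (1, 0), Q = (0, 1), J = (1, -2).
1. X is the centroid of triangle JQC ⇒ X = (1/3, -1/3)
line YX meets QC at R = (0, -1/2)
X = Y + t·(R−Y) with t = 2/3, so YX:XR = 2/3:1/3

YX:XR = 2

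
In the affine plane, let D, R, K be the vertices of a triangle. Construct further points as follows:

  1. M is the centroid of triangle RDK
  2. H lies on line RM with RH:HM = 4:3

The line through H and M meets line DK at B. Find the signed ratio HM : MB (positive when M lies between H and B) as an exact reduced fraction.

HM:MB = 6/7

Work in coordinates with D = (0, 0), R = (1, 0), K = (0, 1).
1. M is the centroid of triangle RDK ⇒ M = (1/3, 1/3)
2. H lies on line RM with RH:HM = 4:3 ⇒ H = (13/21, 4/21)
line HM meets DK at B = (0, 1/2)
M = H + t·(B−H) with t = 6/13, so HM:MB = 6/13:7/13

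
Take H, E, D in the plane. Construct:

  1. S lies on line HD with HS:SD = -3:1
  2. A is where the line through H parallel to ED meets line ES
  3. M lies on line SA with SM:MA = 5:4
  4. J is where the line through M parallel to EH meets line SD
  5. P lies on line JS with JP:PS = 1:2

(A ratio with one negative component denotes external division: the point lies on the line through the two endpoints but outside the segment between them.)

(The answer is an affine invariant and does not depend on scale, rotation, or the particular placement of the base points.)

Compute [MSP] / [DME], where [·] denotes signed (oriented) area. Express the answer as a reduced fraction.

[MSP]:[DME] = 25/3

Choose coordinates H = (0, 0), E = (1, 0), D = (0, 1).
1. S lies on line HD with HS:SD = -3:1 ⇒ S = (0, 3/2)
2. A is where the line through H parallel to ED meets line ES ⇒ A = (3, -3)
3. M lies on line SA with SM:MA = 5:4 ⇒ M = (5/3, -1)
4. J is where the line through M parallel to EH meets line SD ⇒ J = (0, -1)
5. P lies on line JS with JP:PS = 1:2 ⇒ P = (0, -1/6)
2·[MSP] = 25/9, 2·[DME] = 1/3
[MSP]:[DME] = 25/9:1/3 = 25/3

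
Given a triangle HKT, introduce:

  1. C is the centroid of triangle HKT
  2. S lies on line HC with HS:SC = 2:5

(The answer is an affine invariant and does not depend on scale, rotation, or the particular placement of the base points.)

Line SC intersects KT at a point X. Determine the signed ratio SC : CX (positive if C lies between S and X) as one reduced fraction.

Assign H = (0, 0), K = (1, 0), T = (0, 1) — the answer is frame-independent, so this choice is without loss of generality.
1. C is the centroid of triangle HKT ⇒ C = (1/3, 1/3)
2. S lies on line HC with HS:SC = 2:5 ⇒ S = (2/21, 2/21)
line SC meets KT at X = (1/2, 1/2)
C = S + t·(X−S) with t = 10/17, so SC:CX = 10/17:7/17

SC:CX = 10/7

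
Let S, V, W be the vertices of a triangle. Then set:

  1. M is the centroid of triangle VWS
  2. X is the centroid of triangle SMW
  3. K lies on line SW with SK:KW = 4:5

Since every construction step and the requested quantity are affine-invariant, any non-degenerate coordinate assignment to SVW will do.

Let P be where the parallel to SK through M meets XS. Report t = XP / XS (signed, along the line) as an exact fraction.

t = -2

Work in coordinates with S = (0, 0), V = (1, 0), W = (0, 1).
1. M is the centroid of triangle VWS ⇒ M = (1/3, 1/3)
2. X is the centroid of triangle SMW ⇒ X = (1/9, 4/9)
3. K lies on line SW with SK:KW = 4:5 ⇒ K = (0, 4/9)
through M parallel to SK: direction (0, 4/9); meets XS at P = (1/3, 4/3)
P = X + t·(S−X) with t = -2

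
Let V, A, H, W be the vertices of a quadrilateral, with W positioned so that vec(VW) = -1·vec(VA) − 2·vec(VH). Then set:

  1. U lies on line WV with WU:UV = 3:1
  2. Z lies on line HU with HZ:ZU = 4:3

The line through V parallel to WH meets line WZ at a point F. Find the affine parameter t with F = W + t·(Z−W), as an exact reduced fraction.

Set V = (0, 0), A = (1, 0), H = (0, 1), W = (-1, -2); any affine frame gives the same invariant.
1. U lies on line WV with WU:UV = 3:1 ⇒ U = (-1/4, -1/2)
2. Z lies on line HU with HZ:ZU = 4:3 ⇒ Z = (-1/7, 1/7)
through V parallel to WH: direction (1, 3); meets WZ at F = (1, 3)
F = W + t·(Z−W) with t = 7/3

t = 7/3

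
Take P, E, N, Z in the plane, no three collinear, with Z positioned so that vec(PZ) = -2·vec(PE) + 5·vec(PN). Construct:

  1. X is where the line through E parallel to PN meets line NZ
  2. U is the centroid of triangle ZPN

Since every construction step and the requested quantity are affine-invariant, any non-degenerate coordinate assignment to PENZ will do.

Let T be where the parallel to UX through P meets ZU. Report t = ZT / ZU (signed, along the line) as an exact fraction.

t = 7/3

Set P = (0, 0), E = (1, 0), N = (0, 1), Z = (-2, 5); any affine frame gives the same invariant.
1. X is where the line through E parallel to PN meets line NZ ⇒ X = (1, -1)
2. U is the centroid of triangle ZPN ⇒ U = (-2/3, 2)
through P parallel to UX: direction (5/3, -3); meets ZU at T = (10/9, -2)
T = Z + t·(U−Z) with t = 7/3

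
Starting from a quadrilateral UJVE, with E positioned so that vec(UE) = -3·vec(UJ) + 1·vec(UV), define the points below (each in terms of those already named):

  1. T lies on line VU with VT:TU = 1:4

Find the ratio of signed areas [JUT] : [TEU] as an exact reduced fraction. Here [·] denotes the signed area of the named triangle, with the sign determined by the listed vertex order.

Work in coordinates with U = (0, 0), J = (1, 0), V = (0, 1), E = (-3, 1).
1. T lies on line VU with VT:TU = 1:4 ⇒ T = (0, 4/5)
2·[JUT] = -4/5, 2·[TEU] = 12/5
[JUT]:[TEU] = -4/5:12/5 = -1/3

[JUT]:[TEU] = -1/3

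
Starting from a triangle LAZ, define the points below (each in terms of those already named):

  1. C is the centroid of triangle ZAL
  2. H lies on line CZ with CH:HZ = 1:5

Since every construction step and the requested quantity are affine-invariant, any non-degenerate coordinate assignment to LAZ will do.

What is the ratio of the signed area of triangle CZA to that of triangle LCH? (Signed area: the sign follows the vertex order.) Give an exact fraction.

Choose coordinates L = (0, 0), A = (1, 0), Z = (0, 1).
1. C is the centroid of triangle ZAL ⇒ C = (1/3, 1/3)
2. H lies on line CZ with CH:HZ = 1:5 ⇒ H = (5/18, 4/9)
2·[CZA] = -1/3, 2·[LCH] = 1/18
[CZA]:[LCH] = -1/3:1/18 = -6

[CZA]:[LCH] = -6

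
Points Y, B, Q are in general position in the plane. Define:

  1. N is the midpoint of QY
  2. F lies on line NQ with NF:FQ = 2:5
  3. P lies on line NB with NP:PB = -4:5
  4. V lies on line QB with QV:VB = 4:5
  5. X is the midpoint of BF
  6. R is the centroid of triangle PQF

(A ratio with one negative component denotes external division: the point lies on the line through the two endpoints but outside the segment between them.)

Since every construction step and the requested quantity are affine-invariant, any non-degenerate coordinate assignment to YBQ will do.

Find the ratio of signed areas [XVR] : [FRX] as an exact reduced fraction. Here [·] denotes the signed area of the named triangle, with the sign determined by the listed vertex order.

Work in coordinates with Y = (0, 0), B = (1, 0), Q = (0, 1).
1. N is the midpoint of QY ⇒ N = (0, 1/2)
2. F lies on line NQ with NF:FQ = 2:5 ⇒ F = (0, 9/14)
3. P lies on line NB with NP:PB = -4:5 ⇒ P = (-4, 5/2)
4. V lies on line QB with QV:VB = 4:5 ⇒ V = (4/9, 5/9)
5. X is the midpoint of BF ⇒ X = (1/2, 9/28)
6. R is the centroid of triangle PQF ⇒ R = (-4/3, 29/21)
2·[XVR] = 10/27, 2·[FRX] = 5/84
[XVR]:[FRX] = 10/27:5/84 = 56/9

[XVR]:[FRX] = 56/9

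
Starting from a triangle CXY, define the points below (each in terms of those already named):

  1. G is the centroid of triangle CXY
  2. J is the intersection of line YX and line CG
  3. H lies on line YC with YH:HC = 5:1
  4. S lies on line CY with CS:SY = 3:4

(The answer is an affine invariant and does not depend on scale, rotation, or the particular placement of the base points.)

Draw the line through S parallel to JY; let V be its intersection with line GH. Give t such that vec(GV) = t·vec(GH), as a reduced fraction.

Assign C = (0, 0), X = (1, 0), Y = (0, 1) — the answer is frame-independent, so this choice is without loss of generality.
1. G is the centroid of triangle CXY ⇒ G = (1/3, 1/3)
2. J is the intersection of line YX and line CG ⇒ J = (1/2, 1/2)
3. H lies on line YC with YH:HC = 5:1 ⇒ H = (0, 1/6)
4. S lies on line CY with CS:SY = 3:4 ⇒ S = (0, 3/7)
through S parallel to JY: direction (-1/2, 1/2); meets GH at V = (11/63, 16/63)
V = G + t·(H−G) with t = 10/21

t = 10/21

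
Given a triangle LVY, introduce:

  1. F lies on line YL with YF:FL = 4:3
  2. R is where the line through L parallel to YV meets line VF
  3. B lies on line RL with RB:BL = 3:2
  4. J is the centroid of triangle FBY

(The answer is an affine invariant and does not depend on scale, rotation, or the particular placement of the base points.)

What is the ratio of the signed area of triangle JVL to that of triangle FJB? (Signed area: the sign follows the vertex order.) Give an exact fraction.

Set L = (0, 0), V = (1, 0), Y = (0, 1); any affine frame gives the same invariant.
1. F lies on line YL with YF:FL = 4:3 ⇒ F = (0, 3/7)
2. R is where the line through L parallel to YV meets line VF ⇒ R = (-3/4, 3/4)
3. B lies on line RL with RB:BL = 3:2 ⇒ B = (-3/10, 3/10)
4. J is the centroid of triangle FBY ⇒ J = (-1/10, 121/210)
2·[JVL] = -121/210, 2·[FJB] = 2/35
[JVL]:[FJB] = -121/210:2/35 = -121/12

[JVL]:[FJB] = -121/12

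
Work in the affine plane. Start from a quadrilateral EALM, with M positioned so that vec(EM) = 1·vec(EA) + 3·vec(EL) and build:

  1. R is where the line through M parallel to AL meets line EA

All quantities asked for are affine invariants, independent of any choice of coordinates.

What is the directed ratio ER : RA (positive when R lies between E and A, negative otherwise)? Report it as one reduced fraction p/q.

Work in coordinates with E = (0, 0), A = (1, 0), L = (0, 1), M = (1, 3).
1. R is where the line through M parallel to AL meets line EA ⇒ R = (4, 0)
R = E + t·(A−E) with t = 4, so ER:RA = t:(1−t) = 4:-3

ER:RA = -4/3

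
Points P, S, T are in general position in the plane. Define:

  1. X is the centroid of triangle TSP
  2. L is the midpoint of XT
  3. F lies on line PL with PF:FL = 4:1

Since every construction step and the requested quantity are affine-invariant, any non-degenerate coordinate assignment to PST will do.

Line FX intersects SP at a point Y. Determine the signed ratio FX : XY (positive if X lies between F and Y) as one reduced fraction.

FX:XY = 3/5

Set P = (0, 0), S = (1, 0), T = (0, 1); any affine frame gives the same invariant.
1. X is the centroid of triangle TSP ⇒ X = (1/3, 1/3)
2. L is the midpoint of XT ⇒ L = (1/6, 2/3)
3. F lies on line PL with PF:FL = 4:1 ⇒ F = (2/15, 8/15)
line FX meets SP at Y = (2/3, 0)
X = F + t·(Y−F) with t = 3/8, so FX:XY = 3/8:5/8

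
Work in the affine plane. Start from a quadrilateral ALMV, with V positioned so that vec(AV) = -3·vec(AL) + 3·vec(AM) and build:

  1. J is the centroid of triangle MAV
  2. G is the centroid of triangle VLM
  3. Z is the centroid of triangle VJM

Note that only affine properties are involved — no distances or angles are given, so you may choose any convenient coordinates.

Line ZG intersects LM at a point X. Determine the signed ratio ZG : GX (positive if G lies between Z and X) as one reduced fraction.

ZG:GX = 2/3

Assign A = (0, 0), L = (1, 0), M = (0, 1), V = (-3, 3) — the answer is frame-independent, so this choice is without loss of generality.
1. J is the centroid of triangle MAV ⇒ J = (-1, 4/3)
2. G is the centroid of triangle VLM ⇒ G = (-2/3, 4/3)
3. Z is the centroid of triangle VJM ⇒ Z = (-4/3, 16/9)
line ZG meets LM at X = (1/3, 2/3)
G = Z + t·(X−Z) with t = 2/5, so ZG:GX = 2/5:3/5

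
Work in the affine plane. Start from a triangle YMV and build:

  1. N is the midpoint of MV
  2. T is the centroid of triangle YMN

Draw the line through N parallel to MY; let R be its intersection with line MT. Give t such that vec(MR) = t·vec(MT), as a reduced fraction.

t = 3

Set Y = (0, 0), M = (1, 0), V = (0, 1); any affine frame gives the same invariant.
1. N is the midpoint of MV ⇒ N = (1/2, 1/2)
2. T is the centroid of triangle YMN ⇒ T = (1/2, 1/6)
through N parallel to MY: direction (-1, 0); meets MT at R = (-1/2, 1/2)
R = M + t·(T−M) with t = 3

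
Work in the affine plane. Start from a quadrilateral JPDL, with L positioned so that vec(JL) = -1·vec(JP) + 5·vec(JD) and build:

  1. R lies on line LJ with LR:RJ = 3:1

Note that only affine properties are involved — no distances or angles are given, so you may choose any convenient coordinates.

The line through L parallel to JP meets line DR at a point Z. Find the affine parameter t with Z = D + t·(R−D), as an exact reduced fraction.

t = 16

Assign J = (0, 0), P = (1, 0), D = (0, 1), L = (-1, 5) — the answer is frame-independent, so this choice is without loss of generality.
1. R lies on line LJ with LR:RJ = 3:1 ⇒ R = (-1/4, 5/4)
through L parallel to JP: direction (1, 0); meets DR at Z = (-4, 5)
Z = D + t·(R−D) with t = 16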